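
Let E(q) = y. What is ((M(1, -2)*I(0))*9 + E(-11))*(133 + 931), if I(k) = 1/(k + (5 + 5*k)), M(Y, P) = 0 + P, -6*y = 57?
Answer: -69692/5 ≈ -13938.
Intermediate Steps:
y = -19/2 (y = -⅙*57 = -19/2 ≈ -9.5000)
M(Y, P) = P
E(q) = -19/2
I(k) = 1/(5 + 6*k)
((M(1, -2)*I(0))*9 + E(-11))*(133 + 931) = (-2/(5 + 6*0)*9 - 19/2)*(133 + 931) = (-2/(5 + 0)*9 - 19/2)*1064 = (-2/5*9 - 19/2)*1064 = (-2*⅕*9 - 19/2)*1064 = (-⅖*9 - 19/2)*1064 = (-18/5 - 19/2)*1064 = -131/10*1064 = -69692/5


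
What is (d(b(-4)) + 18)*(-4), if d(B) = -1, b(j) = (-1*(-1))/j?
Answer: -68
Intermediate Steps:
b(j) = 1/j
(d(b(-4)) + 18)*(-4) = (-1 + 18)*(-4) = 17*(-4) = -68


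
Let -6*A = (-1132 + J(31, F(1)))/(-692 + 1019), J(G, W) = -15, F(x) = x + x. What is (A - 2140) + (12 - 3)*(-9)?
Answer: -4356455/1962 ≈ -2220.4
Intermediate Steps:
F(x) = 2*x
A = 1147/1962 (A = -(-1132 - 15)/(6*(-692 + 1019)) = -(-1147)/(6*327) = -⅙*(-1147/327) = 1147/1962 ≈ 0.58461)
(A - 2140) + (12 - 3)*(-9) = (1147/1962 - 2140) + (12 - 3)*(-9) = -4197533/1962 + 9*(-9) = -4197533/1962 - 81 = -4356455/1962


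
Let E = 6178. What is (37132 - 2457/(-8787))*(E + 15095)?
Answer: 2313660989031/2929 ≈ 7.8991e+8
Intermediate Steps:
(37132 - 2457/(-8787))*(E + 15095) = (37132 - 2457/(-8787))*(6178 + 15095) = (37132 - 2457*(-1/8787))*21273 = (37132 + 819/2929)*21273 = (108760447/2929)*21273 = 2313660989031/2929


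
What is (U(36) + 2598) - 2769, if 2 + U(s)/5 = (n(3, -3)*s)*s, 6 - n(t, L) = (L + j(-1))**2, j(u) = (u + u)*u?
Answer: 32219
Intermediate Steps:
j(u) = 2*u**2 (j(u) = (2*u)*u = 2*u**2)
n(t, L) = 6 - (2 + L)**2 (n(t, L) = 6 - (L + 2*(-1)**2)**2 = 6 - (L + 2*1)**2 = 6 - (L + 2)**2 = 6 - (2 + L)**2)
U(s) = -10 + 25*s**2 (U(s) = -10 + 5*(((6 - (2 - 3)**2)*s)*s) = -10 + 5*(((6 - 1*(-1)**2)*s)*s) = -10 + 5*(((6 - 1*1)*s)*s) = -10 + 5*(((6 - 1)*s)*s) = -10 + 5*((5*s)*s) = -10 + 5*(5*s**2) = -10 + 25*s**2)
(U(36) + 2598) - 2769 = ((-10 + 25*36**2) + 2598) - 2769 = ((-10 + 25*1296) + 2598) - 2769 = ((-10 + 32400) + 2598) - 2769 = (32390 + 2598) - 2769 = 34988 - 2769 = 32219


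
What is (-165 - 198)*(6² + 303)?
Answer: -123057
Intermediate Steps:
(-165 - 198)*(6² + 303) = -363*(36 + 303) = -363*339 = -123057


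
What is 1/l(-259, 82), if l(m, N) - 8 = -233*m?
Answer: 1/60355 ≈ 1.6569e-5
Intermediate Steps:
l(m, N) = 8 - 233*m
1/l(-259, 82) = 1/(8 - 233*(-259)) = 1/(8 + 60347) = 1/60355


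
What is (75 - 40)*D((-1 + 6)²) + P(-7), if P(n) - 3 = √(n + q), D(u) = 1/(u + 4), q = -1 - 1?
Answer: 122/29 + 3*I ≈ 4.2069 + 3.0*I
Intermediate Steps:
q = -2
D(u) = 1/(4 + u)
P(n) = 3 + √(-2 + n) (P(n) = 3 + √(n - 2) = 3 + √(-2 + n))
(75 - 40)*D((-1 + 6)²) + P(-7) = (75 - 40)/(4 + (-1 + 6)²) + (3 + √(-2 - 7)) = 35/(4 + 5²) + (3 + √(-9)) = 35/(4 + 25) + (3 + 3*I) = 35/29 + (3 + 3*I) = 122/29 + 3*I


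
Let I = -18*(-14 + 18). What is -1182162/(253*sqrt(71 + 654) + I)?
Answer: -85115664/46401341 - 1495434930*sqrt(29)/46401341 ≈ -175.39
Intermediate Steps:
I = -72 (I = -18*4 = -72)
-1182162/(253*sqrt(71 + 654) + I) = -1182162/(253*sqrt(71 + 654) - 72) = -1182162/(253*sqrt(725) - 72) = -1182162/(253*(5*sqrt(29)) - 72) = -1182162/(1265*sqrt(29) - 72) = -1182162/(-72 + 1265*sqrt(29))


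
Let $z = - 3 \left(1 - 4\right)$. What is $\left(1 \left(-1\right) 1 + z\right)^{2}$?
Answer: $64$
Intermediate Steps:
$z = 9$ ($z = \left(-3\right) \left(-3\right) = 9$)
$\left(1 \left(-1\right) 1 + z\right)^{2} = \left(1 \left(-1\right) 1 + 9\right)^{2} = \left(\left(-1\right) 1 + 9\right)^{2} = \left(-1 + 9\right)^{2} = 8^{2} = 64$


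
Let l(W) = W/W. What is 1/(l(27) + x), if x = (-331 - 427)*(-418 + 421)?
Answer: -1/2273 ≈ -0.00043995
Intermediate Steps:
l(W) = 1
x = -2274 (x = -758*3 = -2274)
1/(l(27) + x) = 1/(1 - 2274) = 1/(-2273) = -1/2273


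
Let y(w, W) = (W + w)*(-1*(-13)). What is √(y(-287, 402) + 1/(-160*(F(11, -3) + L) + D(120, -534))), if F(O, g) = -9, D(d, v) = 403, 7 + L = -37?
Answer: √13107444882/2961 ≈ 38.665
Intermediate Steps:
L = -44 (L = -7 - 37 = -44)
y(w, W) = 13*W + 13*w (y(w, W) = (W + w)*13 = 13*W + 13*w)
√(y(-287, 402) + 1/(-160*(F(11, -3) + L) + D(120, -534))) = √((13*402 + 13*(-287)) + 1/(-160*(-9 - 44) + 403)) = √((5226 - 3731) + 1/(-160*(-53) + 403)) = √(1495 + 1/(8480 + 403)) = √(1495 + 1/8883) = √(13280086/8883) = √13107444882/2961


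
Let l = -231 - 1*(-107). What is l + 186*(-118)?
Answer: -22072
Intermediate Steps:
l = -124 (l = -231 + 107 = -124)
l + 186*(-118) = -124 + 186*(-118) = -124 - 21948 = -22072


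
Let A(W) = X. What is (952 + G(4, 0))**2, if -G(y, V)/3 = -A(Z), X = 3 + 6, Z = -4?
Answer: 958441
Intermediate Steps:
X = 9
A(W) = 9
G(y, V) = 27 (G(y, V) = -(-3)*9 = -3*(-9) = 27)
(952 + G(4, 0))**2 = (952 + 27)**2 = 979**2 = 958441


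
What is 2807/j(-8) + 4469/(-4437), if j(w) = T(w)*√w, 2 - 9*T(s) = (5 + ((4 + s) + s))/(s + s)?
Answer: -4469/4437 - 101052*I*√2/25 ≈ -1.0072 - 5716.4*I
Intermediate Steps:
T(s) = 2/9 - (9 + 2*s)/(18*s) (T(s) = 2/9 - (5 + ((4 + s) + s))/(9*(s + s)) = 2/9 - (5 + (4 + 2*s))/(9*(2*s)) = 2/9 - (9 + 2*s)*1/(2*s)/9 = 2/9 - (9 + 2*s)/(18*s))
j(w) = (-9 + 2*w)/(18*√w) (j(w) = ((-9 + 2*w)/(18*w))*√w = (-9 + 2*w)/(18*√w))
2807/j(-8) + 4469/(-4437) = 2807/(((-9 + 2*(-8))/(18*√(-8)))) + 4469/(-4437) = 2807/(((-I*√2/4)*(-9 - 16)/18)) + 4469*(-1/4437) = 2807/(((1/18)*(-I*√2/4)*(-25))) - 4469/4437 = 2807/((25*I*√2/72)) - 4469/4437 = 2807*(-36*I*√2/25) - 4469/4437 = -101052*I*√2/25 - 4469/4437 = -4469/4437 - 101052*I*√2/25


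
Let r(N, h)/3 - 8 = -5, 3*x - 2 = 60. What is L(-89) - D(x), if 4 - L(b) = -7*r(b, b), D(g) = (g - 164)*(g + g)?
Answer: 53923/9 ≈ 5991.4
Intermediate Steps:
x = 62/3 (x = 2/3 + (1/3)*60 = 2/3 + 20 = 62/3 ≈ 20.667)
r(N, h) = 9 (r(N, h) = 24 + 3*(-5) = 24 - 15 = 9)
D(g) = 2*g*(-164 + g) (D(g) = (-164 + g)*(2*g) = 2*g*(-164 + g))
L(b) = 67 (L(b) = 4 - (-7)*9 = 4 - 1*(-63) = 4 + 63 = 67)
L(-89) - D(x) = 67 - 2*62*(-164 + 62/3)/3 = 67 - 2*62*(-430)/(3*3) = 67 - 1*(-53320/9) = 67 + 53320/9 = 53923/9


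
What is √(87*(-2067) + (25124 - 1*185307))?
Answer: 2*I*√85003 ≈ 583.11*I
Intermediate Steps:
√(87*(-2067) + (25124 - 1*185307)) = √(-179829 + (25124 - 185307)) = √(-179829 - 160183) = √(-340012) = 2*I*√85003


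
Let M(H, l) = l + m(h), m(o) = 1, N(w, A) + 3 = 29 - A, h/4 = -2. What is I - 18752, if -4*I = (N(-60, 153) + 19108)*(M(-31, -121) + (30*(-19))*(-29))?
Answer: -155776609/2 ≈ -7.7888e+7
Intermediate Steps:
h = -8 (h = 4*(-2) = -8)
N(w, A) = 26 - A (N(w, A) = -3 + (29 - A) = 26 - A)
M(H, l) = 1 + l (M(H, l) = l + 1 = 1 + l)
I = -155739105/2 (I = -((26 - 1*153) + 19108)*((1 - 121) + (30*(-19))*(-29))/4 = -((26 - 153) + 19108)*(-120 - 570*(-29))/4 = -(-127 + 19108)*(-120 + 16530)/4 = -18981*16410/4 = -¼*311478210 = -155739105/2 ≈ -7.7870e+7)
I - 18752 = -155739105/2 - 18752 = -155776609/2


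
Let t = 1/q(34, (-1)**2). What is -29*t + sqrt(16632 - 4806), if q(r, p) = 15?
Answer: -29/15 + 9*sqrt(146) ≈ 106.81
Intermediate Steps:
t = 1/15 ≈ 0.066667
-29*t + sqrt(16632 - 4806) = -29*1/15 + sqrt(16632 - 4806) = -29/15 + sqrt(11826) = -29/15 + 9*sqrt(146)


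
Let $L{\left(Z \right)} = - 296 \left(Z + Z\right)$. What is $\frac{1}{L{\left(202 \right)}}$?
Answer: $- \frac{1}{119584} \approx -8.3623 \cdot 10^{-6}$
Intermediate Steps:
$L{\left(Z \right)} = - 592 Z$ ($L{\left(Z \right)} = - 296 \cdot 2 Z = - 592 Z$)
$\frac{1}{L{\left(202 \right)}} = \frac{1}{\left(-592\right) 202} = \frac{1}{-119584} = - \frac{1}{119584}$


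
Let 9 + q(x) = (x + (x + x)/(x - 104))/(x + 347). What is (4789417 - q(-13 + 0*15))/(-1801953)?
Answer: -14397014671/5416670718 ≈ -2.6579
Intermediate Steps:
q(x) = -9 + (x + 2*x/(-104 + x))/(347 + x) (q(x) = -9 + (x + (x + x)/(x - 104))/(x + 347) = -9 + (x + (2*x)/(-104 + x))/(347 + x) = -9 + (x + 2*x/(-104 + x))/(347 + x))
(4789417 - q(-13 + 0*15))/(-1801953) = (4789417 - (324792 - 2289*(-13 + 0*15) - 8*(-13 + 0*15)**2)/(-36088 + (-13 + 0*15)**2 + 243*(-13 + 0*15)))/(-1801953) = (4789417 - (324792 - 2289*(-13 + 0) - 8*(-13 + 0)**2)/(-36088 + (-13 + 0)**2 + 243*(-13 + 0)))*(-1/1801953) = (4789417 - (324792 - 2289*(-13) - 8*(-13)**2)/(-36088 + (-13)**2 + 243*(-13)))*(-1/1801953) = (4789417 - (324792 + 29757 - 8*169)/(-36088 + 169 - 3159))*(-1/1801953) = (4789417 - (324792 + 29757 - 1352)/(-39078))*(-1/1801953) = (4789417 - (-1)*353197/39078)*(-1/1801953) = (4789417 - 1*(-27169/3006))*(-1/1801953) = (4789417 + 27169/3006)*(-1/1801953) = (14397014671/3006)*(-1/1801953) = -14397014671/5416670718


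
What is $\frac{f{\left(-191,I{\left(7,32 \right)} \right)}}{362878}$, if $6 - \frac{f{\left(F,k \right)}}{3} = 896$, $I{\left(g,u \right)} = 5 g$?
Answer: $- \frac{1335}{181439} \approx -0.0073578$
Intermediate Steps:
$f{\left(F,k \right)} = -2670$ ($f{\left(F,k \right)} = 18 - 2688 = -2670$)
$\frac{f{\left(-191,I{\left(7,32 \right)} \right)}}{362878} = - \frac{2670}{362878} = \left(-2670\right) \frac{1}{362878} = - \frac{1335}{181439}$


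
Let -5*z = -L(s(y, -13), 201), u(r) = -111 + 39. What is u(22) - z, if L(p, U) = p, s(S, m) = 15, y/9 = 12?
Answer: -75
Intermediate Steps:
y = 108 (y = 9*12 = 108)
u(r) = -72
z = 3 (z = -(-1)*15/5 = -1/5*(-15) = 3)
u(22) - z = -72 - 1*3 = -72 - 3 = -75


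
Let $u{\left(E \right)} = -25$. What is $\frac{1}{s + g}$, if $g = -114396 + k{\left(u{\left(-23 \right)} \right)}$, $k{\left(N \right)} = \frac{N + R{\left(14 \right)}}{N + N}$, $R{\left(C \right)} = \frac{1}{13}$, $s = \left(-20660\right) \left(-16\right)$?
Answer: $\frac{325}{70253462} \approx 4.6261 \cdot 10^{-6}$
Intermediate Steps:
$s = 330560$
$R{\left(C \right)} = \frac{1}{13}$
$k{\left(N \right)} = \frac{\frac{1}{13} + N}{2 N}$ ($k{\left(N \right)} = \frac{N + \frac{1}{13}}{N + N} = \frac{\frac{1}{13} + N}{2 N}$)
$g = - \frac{37178538}{325}$ ($g = -114396 + \frac{1 + 13 \left(-25\right)}{26 \left(-25\right)} = -114396 + \frac{1}{26} \left(- \frac{1}{25}\right) \left(1 - 325\right) = -114396 + \frac{1}{26} \left(- \frac{1}{25}\right) \left(-324\right) = -114396 + \frac{162}{325} = - \frac{37178538}{325} \approx -1.144 \cdot 10^{5}$)
$\frac{1}{s + g} = \frac{1}{330560 - \frac{37178538}{325}} = \frac{1}{\frac{70253462}{325}} = \frac{325}{70253462}$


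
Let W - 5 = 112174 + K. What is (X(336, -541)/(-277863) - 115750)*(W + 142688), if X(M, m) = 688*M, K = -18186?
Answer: -2537447014481886/92621 ≈ -2.7396e+10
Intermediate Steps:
W = 93993 (W = 5 + (112174 - 18186) = 5 + 93988 = 93993)
(X(336, -541)/(-277863) - 115750)*(W + 142688) = ((688*336)/(-277863) - 115750)*(93993 + 142688) = (231168*(-1/277863) - 115750)*236681 = (-77056/92621 - 115750)*236681 = -10720957806/92621*236681 = -2537447014481886/92621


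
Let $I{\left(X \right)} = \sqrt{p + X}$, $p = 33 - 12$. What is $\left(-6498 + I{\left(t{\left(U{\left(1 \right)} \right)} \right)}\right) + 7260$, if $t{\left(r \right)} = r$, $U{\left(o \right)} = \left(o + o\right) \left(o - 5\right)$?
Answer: $762 + \sqrt{13} \approx 765.61$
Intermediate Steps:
$p = 21$ ($p = 33 - 12 = 21$)
$U{\left(o \right)} = 2 o \left(-5 + o\right)$
$I{\left(X \right)} = \sqrt{21 + X}$
$\left(-6498 + I{\left(t{\left(U{\left(1 \right)} \right)} \right)}\right) + 7260 = \left(-6498 + \sqrt{21 + 2 \cdot 1 \left(-5 + 1\right)}\right) + 7260 = \left(-6498 + \sqrt{21 + 2 \cdot 1 \left(-4\right)}\right) + 7260 = \left(-6498 + \sqrt{21 - 8}\right) + 7260 = \left(-6498 + \sqrt{13}\right) + 7260 = 762 + \sqrt{13}$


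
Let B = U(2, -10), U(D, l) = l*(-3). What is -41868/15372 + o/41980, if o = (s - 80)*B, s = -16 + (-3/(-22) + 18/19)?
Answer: -2091614207/749284228 ≈ -2.7915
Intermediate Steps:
U(D, l) = -3*l
s = -6235/418 (s = -16 + (-3*(-1/22) + 18*(1/19)) = -16 + (3/22 + 18/19) = -16 + 453/418 = -6235/418 ≈ -14.916)
B = 30 (B = -3*(-10) = 30)
o = -595125/209 (o = (-6235/418 - 80)*30 = -39675/418*30 = -595125/209 ≈ -2847.5)
-41868/15372 + o/41980 = -41868/15372 - 595125/209/41980 = -41868*1/15372 - 595125/209*1/41980 = -1163/427 - 119025/1754764 = -2091614207/749284228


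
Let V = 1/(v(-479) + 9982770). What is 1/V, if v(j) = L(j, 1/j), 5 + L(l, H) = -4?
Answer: 9982761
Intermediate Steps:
L(l, H) = -9 (L(l, H) = -5 - 4 = -9)
v(j) = -9
V = 1/9982761 (V = 1/(-9 + 9982770) = 1/9982761 ≈ 1.0017e-7)
1/V = 1/(1/9982761) = 9982761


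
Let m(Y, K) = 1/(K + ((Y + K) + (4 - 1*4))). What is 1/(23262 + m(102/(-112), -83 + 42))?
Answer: 4643/108005410 ≈ 4.2989e-5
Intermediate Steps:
m(Y, K) = 1/(Y + 2*K) (m(Y, K) = 1/(K + ((K + Y) + (4 - 4))) = 1/(K + ((K + Y) + 0)) = 1/(K + (K + Y)) = 1/(Y + 2*K))
1/(23262 + m(102/(-112), -83 + 42)) = 1/(23262 + 1/(102/(-112) + 2*(-83 + 42))) = 1/(23262 + 1/(102*(-1/112) + 2*(-41))) = 1/(23262 + 1/(-51/56 - 82)) = 1/(23262 + 1/(-4643/56)) = 1/(23262 - 56/4643) = 1/(108005410/4643) = 4643/108005410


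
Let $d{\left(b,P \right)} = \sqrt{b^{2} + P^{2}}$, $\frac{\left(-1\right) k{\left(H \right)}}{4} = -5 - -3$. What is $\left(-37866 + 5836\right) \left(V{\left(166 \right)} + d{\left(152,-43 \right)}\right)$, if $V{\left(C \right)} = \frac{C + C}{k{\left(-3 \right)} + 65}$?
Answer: $- \frac{10633960}{73} - 32030 \sqrt{24953} \approx -5.2053 \cdot 10^{6}$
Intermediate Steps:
$k{\left(H \right)} = 8$ ($k{\left(H \right)} = - 4 \left(-5 - -3\right) = - 4 \left(-5 + 3\right) = \left(-4\right) \left(-2\right) = 8$)
$d{\left(b,P \right)} = \sqrt{P^{2} + b^{2}}$
$V{\left(C \right)} = \frac{2 C}{73}$ ($V{\left(C \right)} = \frac{C + C}{8 + 65} = \frac{2 C}{73}$)
$\left(-37866 + 5836\right) \left(V{\left(166 \right)} + d{\left(152,-43 \right)}\right) = \left(-37866 + 5836\right) \left(\frac{2}{73} \cdot 166 + \sqrt{\left(-43\right)^{2} + 152^{2}}\right) = - 32030 \left(\frac{332}{73} + \sqrt{1849 + 23104}\right) = - 32030 \left(\frac{332}{73} + \sqrt{24953}\right) = - \frac{10633960}{73} - 32030 \sqrt{24953}$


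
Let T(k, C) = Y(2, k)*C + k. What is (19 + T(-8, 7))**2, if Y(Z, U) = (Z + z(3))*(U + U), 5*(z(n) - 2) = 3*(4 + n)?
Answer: 20584369/25 ≈ 8.2338e+5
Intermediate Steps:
z(n) = 22/5 + 3*n/5 (z(n) = 2 + (3*(4 + n))/5 = 2 + (12 + 3*n)/5 = 2 + (12/5 + 3*n/5) = 22/5 + 3*n/5)
Y(Z, U) = 2*U*(31/5 + Z) (Y(Z, U) = (Z + (22/5 + (3/5)*3))*(U + U) = (Z + (22/5 + 9/5))*(2*U) = (Z + 31/5)*(2*U) = (31/5 + Z)*(2*U) = 2*U*(31/5 + Z))
T(k, C) = k + 82*C*k/5 (T(k, C) = (2*k*(31 + 5*2)/5)*C + k = (2*k*(31 + 10)/5)*C + k = ((2/5)*k*41)*C + k = (82*k/5)*C + k = 82*C*k/5 + k = k + 82*C*k/5)
(19 + T(-8, 7))**2 = (19 + (1/5)*(-8)*(5 + 82*7))**2 = (19 + (1/5)*(-8)*(5 + 574))**2 = (19 + (1/5)*(-8)*579)**2 = (19 - 4632/5)**2 = (-4537/5)**2 = 20584369/25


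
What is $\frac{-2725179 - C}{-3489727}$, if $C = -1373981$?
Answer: $\frac{1351198}{3489727} \approx 0.38719$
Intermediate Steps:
$\frac{-2725179 - C}{-3489727} = \frac{-2725179 - -1373981}{-3489727} = \left(-2725179 + 1373981\right) \left(- \frac{1}{3489727}\right) = \left(-1351198\right) \left(- \frac{1}{3489727}\right) = \frac{1351198}{3489727}$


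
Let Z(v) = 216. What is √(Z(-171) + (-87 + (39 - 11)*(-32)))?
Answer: I*√767 ≈ 27.695*I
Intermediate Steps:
√(Z(-171) + (-87 + (39 - 11)*(-32))) = √(216 + (-87 + (39 - 11)*(-32))) = √(216 + (-87 + 28*(-32))) = √(216 + (-87 - 896)) = √(216 - 983) = √(-767) = I*√767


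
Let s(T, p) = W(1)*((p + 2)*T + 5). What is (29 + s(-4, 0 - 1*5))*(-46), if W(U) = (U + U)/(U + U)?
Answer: -2116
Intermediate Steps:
W(U) = 1 (W(U) = (2*U)/((2*U)) = (2*U)*(1/(2*U)) = 1)
s(T, p) = 5 + T*(2 + p) (s(T, p) = 1*((p + 2)*T + 5) = 1*((2 + p)*T + 5) = 1*(T*(2 + p) + 5) = 1*(5 + T*(2 + p)) = 5 + T*(2 + p))
(29 + s(-4, 0 - 1*5))*(-46) = (29 + (5 + 2*(-4) - 4*(0 - 1*5)))*(-46) = (29 + (5 - 8 - 4*(0 - 5)))*(-46) = (29 + (5 - 8 - 4*(-5)))*(-46) = (29 + (5 - 8 + 20))*(-46) = (29 + 17)*(-46) = 46*(-46) = -2116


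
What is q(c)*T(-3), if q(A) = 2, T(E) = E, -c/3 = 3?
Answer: -6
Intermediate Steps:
c = -9 (c = -3*3 = -9)
q(c)*T(-3) = 2*(-3) = -6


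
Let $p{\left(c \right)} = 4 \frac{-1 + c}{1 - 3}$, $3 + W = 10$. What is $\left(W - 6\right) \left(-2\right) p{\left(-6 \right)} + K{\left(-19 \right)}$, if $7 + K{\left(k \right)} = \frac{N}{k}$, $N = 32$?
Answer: $- \frac{697}{19} \approx -36.684$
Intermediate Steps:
$W = 7$ ($W = -3 + 10 = 7$)
$K{\left(k \right)} = -7 + \frac{32}{k}$
$p{\left(c \right)} = 2 - 2 c$ ($p{\left(c \right)} = 4 \frac{-1 + c}{-2} = 4 \left(-1 + c\right) \left(- \frac{1}{2}\right) = 4 \left(\frac{1}{2} - \frac{c}{2}\right) = 2 - 2 c$)
$\left(W - 6\right) \left(-2\right) p{\left(-6 \right)} + K{\left(-19 \right)} = \left(7 - 6\right) \left(-2\right) \left(2 - -12\right) - \left(7 - \frac{32}{-19}\right) = 1 \left(-2\right) \left(2 + 12\right) + \left(-7 + 32 \left(- \frac{1}{19}\right)\right) = \left(-2\right) 14 - \frac{165}{19} = -28 - \frac{165}{19} = - \frac{697}{19}$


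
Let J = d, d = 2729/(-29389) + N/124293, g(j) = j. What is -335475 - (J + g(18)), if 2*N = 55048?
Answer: -1225505060561900/3652846977 ≈ -3.3549e+5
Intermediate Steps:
N = 27524 (N = (½)*55048 = 27524)
d = 469707239/3652846977 (d = 2729/(-29389) + 27524/124293 = 2729*(-1/29389) + 27524*(1/124293) = -2729/29389 + 27524/124293 = 469707239/3652846977 ≈ 0.12859)
J = 469707239/3652846977 ≈ 0.12859
-335475 - (J + g(18)) = -335475 - (469707239/3652846977 + 18) = -335475 - 1*66220952825/3652846977 = -335475 - 66220952825/3652846977 = -1225505060561900/3652846977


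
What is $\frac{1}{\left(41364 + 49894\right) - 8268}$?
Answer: $\frac{1}{82990} \approx 1.205 \cdot 10^{-5}$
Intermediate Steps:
$\frac{1}{\left(41364 + 49894\right) - 8268} = \frac{1}{91258 - 8268} = \frac{1}{82990}$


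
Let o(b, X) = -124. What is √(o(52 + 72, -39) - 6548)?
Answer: 4*I*√417 ≈ 81.682*I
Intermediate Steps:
√(o(52 + 72, -39) - 6548) = √(-124 - 6548) = √(-6672) = 4*I*√417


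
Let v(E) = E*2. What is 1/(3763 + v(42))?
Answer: 1/3847 ≈ 0.00025994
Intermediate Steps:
v(E) = 2*E
1/(3763 + v(42)) = 1/(3763 + 2*42) = 1/(3763 + 84) = 1/3847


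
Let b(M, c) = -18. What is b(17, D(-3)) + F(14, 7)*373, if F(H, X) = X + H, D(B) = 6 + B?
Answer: 7815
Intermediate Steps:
F(H, X) = H + X
b(17, D(-3)) + F(14, 7)*373 = -18 + (14 + 7)*373 = -18 + 21*373 = -18 + 7833 = 7815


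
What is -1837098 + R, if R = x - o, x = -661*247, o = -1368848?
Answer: -631517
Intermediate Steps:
x = -163267
R = 1205581 (R = -163267 - 1*(-1368848) = -163267 + 1368848 = 1205581)
-1837098 + R = -1837098 + 1205581 = -631517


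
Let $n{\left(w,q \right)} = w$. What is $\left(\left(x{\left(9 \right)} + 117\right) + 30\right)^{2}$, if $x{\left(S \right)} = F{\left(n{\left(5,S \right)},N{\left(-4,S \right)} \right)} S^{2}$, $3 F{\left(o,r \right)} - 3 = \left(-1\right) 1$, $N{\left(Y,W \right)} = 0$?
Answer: $40401$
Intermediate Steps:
$F{\left(o,r \right)} = \frac{2}{3}$ ($F{\left(o,r \right)} = 1 + \frac{\left(-1\right) 1}{3} = 1 + \frac{1}{3} \left(-1\right) = 1 - \frac{1}{3} = \frac{2}{3}$)
$x{\left(S \right)} = \frac{2 S^{2}}{3}$
$\left(\left(x{\left(9 \right)} + 117\right) + 30\right)^{2} = \left(\left(\frac{2 \cdot 9^{2}}{3} + 117\right) + 30\right)^{2} = \left(\left(\frac{2}{3} \cdot 81 + 117\right) + 30\right)^{2} = \left(\left(54 + 117\right) + 30\right)^{2} = \left(171 + 30\right)^{2} = 201^{2} = 40401$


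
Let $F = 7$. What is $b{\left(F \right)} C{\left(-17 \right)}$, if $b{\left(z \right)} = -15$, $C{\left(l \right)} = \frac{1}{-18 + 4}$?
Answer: $\frac{15}{14} \approx 1.0714$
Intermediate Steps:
$C{\left(l \right)} = - \frac{1}{14}$ ($C{\left(l \right)} = \frac{1}{-14} = - \frac{1}{14}$)
$b{\left(F \right)} C{\left(-17 \right)} = \left(-15\right) \left(- \frac{1}{14}\right) = \frac{15}{14}$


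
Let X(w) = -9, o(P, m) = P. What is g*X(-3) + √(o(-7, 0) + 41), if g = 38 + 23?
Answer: -549 + √34 ≈ -543.17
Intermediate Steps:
g = 61
g*X(-3) + √(o(-7, 0) + 41) = 61*(-9) + √(-7 + 41) = -549 + √34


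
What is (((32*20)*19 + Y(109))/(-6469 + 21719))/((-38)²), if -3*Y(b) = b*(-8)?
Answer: 4669/8257875 ≈ 0.00056540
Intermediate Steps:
Y(b) = 8*b/3 (Y(b) = -b*(-8)/3 = -(-8)*b/3 = 8*b/3)
(((32*20)*19 + Y(109))/(-6469 + 21719))/((-38)²) = (((32*20)*19 + (8/3)*109)/(-6469 + 21719))/((-38)²) = ((640*19 + 872/3)/15250)/1444 = ((12160 + 872/3)*(1/15250))*(1/1444) = ((37352/3)*(1/15250))*(1/1444) = (18676/22875)*(1/1444) = 4669/8257875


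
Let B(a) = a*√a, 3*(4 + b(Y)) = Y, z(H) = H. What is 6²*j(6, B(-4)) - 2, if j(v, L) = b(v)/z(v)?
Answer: -14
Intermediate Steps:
b(Y) = -4 + Y/3
B(a) = a^(3/2)
j(v, L) = (-4 + v/3)/v
6²*j(6, B(-4)) - 2 = 6²*((⅓)*(-12 + 6)/6) - 2 = 36*((⅓)*(⅙)*(-6)) - 2 = 36*(-⅓) - 2 = -12 - 2 = -14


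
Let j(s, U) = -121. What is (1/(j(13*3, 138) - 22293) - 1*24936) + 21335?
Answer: -80712815/22414 ≈ -3601.0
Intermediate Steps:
(1/(j(13*3, 138) - 22293) - 1*24936) + 21335 = (1/(-121 - 22293) - 1*24936) + 21335 = (1/(-22414) - 24936) + 21335 = (-1/22414 - 24936) + 21335 = -558915505/22414 + 21335 = -80712815/22414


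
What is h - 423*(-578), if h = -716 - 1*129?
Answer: 243649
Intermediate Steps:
h = -845 (h = -716 - 129 = -845)
h - 423*(-578) = -845 - 423*(-578) = -845 + 244494 = 243649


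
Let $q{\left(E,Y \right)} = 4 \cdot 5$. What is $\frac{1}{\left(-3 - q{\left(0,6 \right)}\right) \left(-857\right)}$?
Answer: $\frac{1}{19711} \approx 5.0733 \cdot 10^{-5}$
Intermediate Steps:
$q{\left(E,Y \right)} = 20$
$\frac{1}{\left(-3 - q{\left(0,6 \right)}\right) \left(-857\right)} = \frac{1}{\left(-3 - 20\right) \left(-857\right)} = \frac{1}{\left(-23\right) \left(-857\right)} = \frac{1}{19711}$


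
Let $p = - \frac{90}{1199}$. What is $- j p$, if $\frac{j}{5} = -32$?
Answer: $- \frac{14400}{1199} \approx -12.01$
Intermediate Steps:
$p = - \frac{90}{1199}$ ($p = \left(-90\right) \frac{1}{1199} = - \frac{90}{1199} \approx -0.075063$)
$j = -160$ ($j = 5 \left(-32\right) = -160$)
$- j p = \left(-1\right) \left(-160\right) \left(- \frac{90}{1199}\right) = 160 \left(- \frac{90}{1199}\right) = - \frac{14400}{1199}$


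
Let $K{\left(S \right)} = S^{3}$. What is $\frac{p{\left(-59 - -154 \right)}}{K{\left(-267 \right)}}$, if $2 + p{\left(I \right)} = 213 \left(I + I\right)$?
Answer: $- \frac{40468}{19034163} \approx -0.0021261$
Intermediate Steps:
$p{\left(I \right)} = -2 + 426 I$ ($p{\left(I \right)} = -2 + 213 \left(I + I\right) = -2 + 213 \cdot 2 I = -2 + 426 I$)
$\frac{p{\left(-59 - -154 \right)}}{K{\left(-267 \right)}} = \frac{-2 + 426 \left(-59 - -154\right)}{\left(-267\right)^{3}} = \frac{-2 + 426 \left(-59 + 154\right)}{-19034163} = \left(-2 + 426 \cdot 95\right) \left(- \frac{1}{19034163}\right) = \left(-2 + 40470\right) \left(- \frac{1}{19034163}\right) = 40468 \left(- \frac{1}{19034163}\right) = - \frac{40468}{19034163}$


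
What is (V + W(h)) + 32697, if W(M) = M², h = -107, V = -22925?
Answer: 21221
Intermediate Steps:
(V + W(h)) + 32697 = (-22925 + (-107)²) + 32697 = (-22925 + 11449) + 32697 = -11476 + 32697 = 21221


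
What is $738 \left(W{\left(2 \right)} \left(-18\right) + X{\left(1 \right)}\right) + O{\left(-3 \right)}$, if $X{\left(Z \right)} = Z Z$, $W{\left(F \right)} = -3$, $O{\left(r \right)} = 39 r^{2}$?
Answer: $40941$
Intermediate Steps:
$X{\left(Z \right)} = Z^{2}$
$738 \left(W{\left(2 \right)} \left(-18\right) + X{\left(1 \right)}\right) + O{\left(-3 \right)} = 738 \left(\left(-3\right) \left(-18\right) + 1^{2}\right) + 39 \left(-3\right)^{2} = 738 \left(54 + 1\right) + 39 \cdot 9 = 738 \cdot 55 + 351 = 40590 + 351 = 40941$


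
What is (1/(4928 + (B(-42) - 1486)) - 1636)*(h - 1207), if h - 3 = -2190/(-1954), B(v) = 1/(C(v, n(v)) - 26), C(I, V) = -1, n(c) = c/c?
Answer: 178677458345893/90795541 ≈ 1.9679e+6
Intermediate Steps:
n(c) = 1
B(v) = -1/27 (B(v) = 1/(-1 - 26) = 1/(-27) = -1/27)
h = 4026/977 (h = 3 - 2190/(-1954) = 3 - 2190*(-1/1954) = 3 + 1095/977 = 4026/977 ≈ 4.1208)
(1/(4928 + (B(-42) - 1486)) - 1636)*(h - 1207) = (1/(4928 + (-1/27 - 1486)) - 1636)*(4026/977 - 1207) = (1/(4928 - 40123/27) - 1636)*(-1175213/977) = (1/(92933/27) - 1636)*(-1175213/977) = (27/92933 - 1636)*(-1175213/977) = -152038361/92933*(-1175213/977) = 178677458345893/90795541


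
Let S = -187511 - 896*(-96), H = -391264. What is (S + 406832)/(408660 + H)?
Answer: 305337/17396 ≈ 17.552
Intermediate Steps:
S = -101495 (S = -187511 + 86016 = -101495)
(S + 406832)/(408660 + H) = (-101495 + 406832)/(408660 - 391264) = 305337/17396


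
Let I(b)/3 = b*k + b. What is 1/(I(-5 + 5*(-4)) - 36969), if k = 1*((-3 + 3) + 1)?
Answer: -1/37119 ≈ -2.6940e-5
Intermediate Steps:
k = 1 (k = 1*(0 + 1) = 1*1 = 1)
I(b) = 6*b (I(b) = 3*(b*1 + b) = 3*(b + b) = 3*(2*b) = 6*b)
1/(I(-5 + 5*(-4)) - 36969) = 1/(6*(-5 + 5*(-4)) - 36969) = 1/(6*(-5 - 20) - 36969) = 1/(6*(-25) - 36969) = 1/(-150 - 36969) = 1/(-37119) = -1/37119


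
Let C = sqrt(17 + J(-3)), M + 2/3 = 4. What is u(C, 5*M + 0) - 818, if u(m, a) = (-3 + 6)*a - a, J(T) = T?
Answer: -2354/3 ≈ -784.67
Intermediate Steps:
M = 10/3 (M = -2/3 + 4 = 10/3 ≈ 3.3333)
C = sqrt(14) (C = sqrt(17 - 3) = sqrt(14) ≈ 3.7417)
u(m, a) = 2*a (u(m, a) = 3*a - a = 2*a)
u(C, 5*M + 0) - 818 = 2*(5*(10/3) + 0) - 818 = 2*(50/3 + 0) - 818 = 2*(50/3) - 818 = 100/3 - 818 = -2354/3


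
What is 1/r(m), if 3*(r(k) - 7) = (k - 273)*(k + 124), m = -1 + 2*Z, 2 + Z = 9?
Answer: -3/35599 ≈ -8.4272e-5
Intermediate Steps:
Z = 7 (Z = -2 + 9 = 7)
m = 13 (m = -1 + 2*7 = -1 + 14 = 13)
r(k) = 7 + (-273 + k)*(124 + k)/3 (r(k) = 7 + ((k - 273)*(k + 124))/3 = 7 + ((-273 + k)*(124 + k))/3 = 7 + (-273 + k)*(124 + k)/3)
1/r(m) = 1/(-11277 - 149/3*13 + (⅓)*13²) = 1/(-11277 - 1937/3 + (⅓)*169) = 1/(-11277 - 1937/3 + 169/3) = 1/(-35599/3) = -3/35599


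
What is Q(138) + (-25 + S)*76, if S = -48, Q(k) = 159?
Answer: -5389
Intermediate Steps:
Q(138) + (-25 + S)*76 = 159 + (-25 - 48)*76 = 159 - 73*76 = 159 - 5548 = -5389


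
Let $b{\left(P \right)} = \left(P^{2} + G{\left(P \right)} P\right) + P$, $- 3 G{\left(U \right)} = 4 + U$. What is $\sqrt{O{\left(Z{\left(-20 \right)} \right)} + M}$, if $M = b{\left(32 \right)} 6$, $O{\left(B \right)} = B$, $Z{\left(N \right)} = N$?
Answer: $2 \sqrt{1003} \approx 63.34$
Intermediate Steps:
$G{\left(U \right)} = - \frac{4}{3} - \frac{U}{3}$ ($G{\left(U \right)} = - \frac{4 + U}{3} = - \frac{4}{3} - \frac{U}{3}$)
$b{\left(P \right)} = P + P^{2} + P \left(- \frac{4}{3} - \frac{P}{3}\right)$ ($b{\left(P \right)} = \left(P^{2} + \left(- \frac{4}{3} - \frac{P}{3}\right) P\right) + P = \left(P^{2} + P \left(- \frac{4}{3} - \frac{P}{3}\right)\right) + P = P + P^{2} + P \left(- \frac{4}{3} - \frac{P}{3}\right)$)
$M = 4032$ ($M = \frac{1}{3} \cdot 32 \left(-1 + 2 \cdot 32\right) 6 = \frac{1}{3} \cdot 32 \left(-1 + 64\right) 6 = \frac{1}{3} \cdot 32 \cdot 63 \cdot 6 = 672 \cdot 6 = 4032$)
$\sqrt{O{\left(Z{\left(-20 \right)} \right)} + M} = \sqrt{-20 + 4032} = \sqrt{4012} = 2 \sqrt{1003}$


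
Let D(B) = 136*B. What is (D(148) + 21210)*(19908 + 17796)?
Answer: 1558607952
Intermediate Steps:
(D(148) + 21210)*(19908 + 17796) = (136*148 + 21210)*(19908 + 17796) = (20128 + 21210)*37704 = 41338*37704 = 1558607952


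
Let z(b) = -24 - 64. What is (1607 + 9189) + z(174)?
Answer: 10708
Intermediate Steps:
z(b) = -88
(1607 + 9189) + z(174) = (1607 + 9189) - 88 = 10796 - 88 = 10708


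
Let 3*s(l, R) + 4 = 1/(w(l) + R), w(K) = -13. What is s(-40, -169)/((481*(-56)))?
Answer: 243/4902352 ≈ 4.9568e-5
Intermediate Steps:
s(l, R) = -4/3 + 1/(3*(-13 + R))
s(-40, -169)/((481*(-56))) = ((53 - 4*(-169))/(3*(-13 - 169)))/((481*(-56))) = ((1/3)*(53 + 676)/(-182))/(-26936) = ((1/3)*(-1/182)*729)*(-1/26936) = -243/182*(-1/26936) = 243/4902352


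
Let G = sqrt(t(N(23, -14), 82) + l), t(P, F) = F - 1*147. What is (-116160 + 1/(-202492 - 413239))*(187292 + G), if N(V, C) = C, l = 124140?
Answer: -13395744331091612/615731 - 357616564805*sqrt(4963)/615731 ≈ -2.1797e+10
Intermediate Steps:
t(P, F) = -147 + F (t(P, F) = F - 147 = -147 + F)
G = 5*sqrt(4963) (G = sqrt((-147 + 82) + 124140) = sqrt(-65 + 124140) = sqrt(124075) = 5*sqrt(4963) ≈ 352.24)
(-116160 + 1/(-202492 - 413239))*(187292 + G) = (-116160 + 1/(-202492 - 413239))*(187292 + 5*sqrt(4963)) = (-116160 + 1/(-615731))*(187292 + 5*sqrt(4963)) = (-116160 - 1/615731)*(187292 + 5*sqrt(4963)) = -71523312961*(187292 + 5*sqrt(4963))/615731 = -13395744331091612/615731 - 357616564805*sqrt(4963)/615731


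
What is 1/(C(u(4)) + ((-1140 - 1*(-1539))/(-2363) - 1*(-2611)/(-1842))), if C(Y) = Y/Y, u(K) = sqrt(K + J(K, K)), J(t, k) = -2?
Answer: -4352646/2552105 ≈ -1.7055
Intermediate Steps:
u(K) = sqrt(-2 + K) (u(K) = sqrt(K - 2) = sqrt(-2 + K))
C(Y) = 1
1/(C(u(4)) + ((-1140 - 1*(-1539))/(-2363) - 1*(-2611)/(-1842))) = 1/(1 + ((-1140 - 1*(-1539))/(-2363) - 1*(-2611)/(-1842))) = 1/(1 + ((-1140 + 1539)*(-1/2363) + 2611*(-1/1842))) = 1/(1 + (399*(-1/2363) - 2611/1842)) = 1/(1 + (-399/2363 - 2611/1842)) = 1/(1 - 6904751/4352646) = 1/(-2552105/4352646) = -4352646/2552105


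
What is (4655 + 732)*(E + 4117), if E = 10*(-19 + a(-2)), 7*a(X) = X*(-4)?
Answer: 148514203/7 ≈ 2.1216e+7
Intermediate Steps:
a(X) = -4*X/7 (a(X) = (X*(-4))/7 = (-4*X)/7 = -4*X/7)
E = -1250/7 (E = 10*(-19 - 4/7*(-2)) = 10*(-19 + 8/7) = 10*(-125/7) = -1250/7 ≈ -178.57)
(4655 + 732)*(E + 4117) = (4655 + 732)*(-1250/7 + 4117) = 5387*(27569/7) = 148514203/7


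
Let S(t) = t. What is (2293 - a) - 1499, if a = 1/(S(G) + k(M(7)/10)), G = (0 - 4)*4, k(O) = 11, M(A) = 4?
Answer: 3971/5 ≈ 794.20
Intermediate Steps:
G = -16 (G = -4*4 = -16)
a = -⅕ (a = 1/(-16 + 11) = 1/(-5) = -⅕ ≈ -0.20000)
(2293 - a) - 1499 = (2293 - 1*(-⅕)) - 1499 = (2293 + ⅕) - 1499 = 11466/5 - 1499 = 3971/5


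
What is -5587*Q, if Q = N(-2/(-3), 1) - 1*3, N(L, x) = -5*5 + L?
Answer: 458134/3 ≈ 1.5271e+5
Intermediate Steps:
N(L, x) = -25 + L
Q = -82/3 (Q = (-25 - 2/(-3)) - 1*3 = (-25 - 2*(-⅓)) - 3 = (-25 + ⅔) - 3 = -73/3 - 3 = -82/3 ≈ -27.333)
-5587*Q = -5587*(-82/3) = 458134/3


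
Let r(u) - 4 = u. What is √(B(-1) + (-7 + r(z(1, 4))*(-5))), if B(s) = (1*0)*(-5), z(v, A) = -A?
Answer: I*√7 ≈ 2.6458*I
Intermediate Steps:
r(u) = 4 + u
B(s) = 0 (B(s) = 0*(-5) = 0)
√(B(-1) + (-7 + r(z(1, 4))*(-5))) = √(0 + (-7 + (4 - 1*4)*(-5))) = √(0 + (-7 + (4 - 4)*(-5))) = √(0 + (-7 + 0*(-5))) = √(0 + (-7 + 0)) = √(0 - 7) = √(-7) = I*√7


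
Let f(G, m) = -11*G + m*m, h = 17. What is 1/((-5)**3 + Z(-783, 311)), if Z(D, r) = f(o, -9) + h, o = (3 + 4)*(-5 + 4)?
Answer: 1/50 ≈ 0.020000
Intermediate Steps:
o = -7 (o = 7*(-1) = -7)
f(G, m) = m**2 - 11*G (f(G, m) = -11*G + m**2 = m**2 - 11*G)
Z(D, r) = 175 (Z(D, r) = ((-9)**2 - 11*(-7)) + 17 = (81 + 77) + 17 = 158 + 17 = 175)
1/((-5)**3 + Z(-783, 311)) = 1/((-5)**3 + 175) = 1/(-125 + 175) = 1/50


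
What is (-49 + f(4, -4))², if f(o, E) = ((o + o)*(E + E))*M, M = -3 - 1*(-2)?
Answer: 225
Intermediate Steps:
M = -1 (M = -3 + 2 = -1)
f(o, E) = -4*E*o (f(o, E) = ((o + o)*(E + E))*(-1) = ((2*o)*(2*E))*(-1) = (4*E*o)*(-1) = -4*E*o)
(-49 + f(4, -4))² = (-49 - 4*(-4)*4)² = (-49 + 64)² = 15² = 225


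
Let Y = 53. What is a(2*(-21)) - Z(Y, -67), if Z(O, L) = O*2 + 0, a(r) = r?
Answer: -148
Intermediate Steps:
Z(O, L) = 2*O (Z(O, L) = 2*O + 0 = 2*O)
a(2*(-21)) - Z(Y, -67) = 2*(-21) - 2*53 = -42 - 1*106 = -42 - 106 = -148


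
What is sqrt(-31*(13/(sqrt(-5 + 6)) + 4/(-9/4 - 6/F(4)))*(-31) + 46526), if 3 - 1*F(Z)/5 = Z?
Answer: sqrt(24412899)/21 ≈ 235.28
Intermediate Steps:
F(Z) = 15 - 5*Z
sqrt(-31*(13/(sqrt(-5 + 6)) + 4/(-9/4 - 6/F(4)))*(-31) + 46526) = sqrt(-31*(13/(sqrt(-5 + 6)) + 4/(-9/4 - 6/(15 - 5*4)))*(-31) + 46526) = sqrt(-31*(13/(sqrt(1)) + 4/(-9*1/4 - 6/(15 - 20)))*(-31) + 46526) = sqrt(-31*(13/1 + 4/(-9/4 - 6/(-5)))*(-31) + 46526) = sqrt(-31*(13*1 + 4/(-9/4 - 6*(-1/5)))*(-31) + 46526) = sqrt(-31*(13 + 4/(-9/4 + 6/5))*(-31) + 46526) = sqrt(-31*(13 + 4/(-21/20))*(-31) + 46526) = sqrt(-31*(13 + 4*(-20/21))*(-31) + 46526) = sqrt(-31*(13 - 80/21)*(-31) + 46526) = sqrt(-31*193/21*(-31) + 46526) = sqrt(-5983/21*(-31) + 46526) = sqrt(185473/21 + 46526) = sqrt(1162519/21) = sqrt(24412899)/21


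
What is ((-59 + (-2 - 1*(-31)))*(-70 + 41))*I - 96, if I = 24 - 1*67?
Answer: -37506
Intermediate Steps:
I = -43 (I = 24 - 67 = -43)
((-59 + (-2 - 1*(-31)))*(-70 + 41))*I - 96 = ((-59 + (-2 - 1*(-31)))*(-70 + 41))*(-43) - 96 = ((-59 + (-2 + 31))*(-29))*(-43) - 96 = ((-59 + 29)*(-29))*(-43) - 96 = -30*(-29)*(-43) - 96 = 870*(-43) - 96 = -37410 - 96 = -37506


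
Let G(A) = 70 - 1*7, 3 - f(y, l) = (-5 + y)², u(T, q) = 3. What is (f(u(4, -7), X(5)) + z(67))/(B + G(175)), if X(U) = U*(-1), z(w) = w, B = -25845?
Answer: -11/4297 ≈ -0.0025599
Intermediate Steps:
X(U) = -U
f(y, l) = 3 - (-5 + y)²
G(A) = 63 (G(A) = 70 - 7 = 63)
(f(u(4, -7), X(5)) + z(67))/(B + G(175)) = ((3 - (-5 + 3)²) + 67)/(-25845 + 63) = ((3 - 1*(-2)²) + 67)/(-25782) = ((3 - 1*4) + 67)*(-1/25782) = ((3 - 4) + 67)*(-1/25782) = (-1 + 67)*(-1/25782) = 66*(-1/25782) = -11/4297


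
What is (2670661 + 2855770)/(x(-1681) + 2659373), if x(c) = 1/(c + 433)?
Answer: 6896985888/3318897503 ≈ 2.0781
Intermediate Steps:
x(c) = 1/(433 + c)
(2670661 + 2855770)/(x(-1681) + 2659373) = (2670661 + 2855770)/(1/(433 - 1681) + 2659373) = 5526431/(1/(-1248) + 2659373) = 5526431/(-1/1248 + 2659373) = 5526431/(3318897503/1248) = 5526431*(1248/3318897503) = 6896985888/3318897503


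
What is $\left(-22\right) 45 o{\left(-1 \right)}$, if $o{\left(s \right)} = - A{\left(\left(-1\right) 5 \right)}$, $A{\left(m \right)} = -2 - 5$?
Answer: $-6930$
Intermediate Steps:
$A{\left(m \right)} = -7$
$o{\left(s \right)} = 7$ ($o{\left(s \right)} = \left(-1\right) \left(-7\right) = 7$)
$\left(-22\right) 45 o{\left(-1 \right)} = \left(-22\right) 45 \cdot 7 = \left(-990\right) 7 = -6930$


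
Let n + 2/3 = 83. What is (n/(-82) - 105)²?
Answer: 680009929/60516 ≈ 11237.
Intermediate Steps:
n = 247/3 (n = -⅔ + 83 = 247/3 ≈ 82.333)
(n/(-82) - 105)² = ((247/3)/(-82) - 105)² = ((247/3)*(-1/82) - 105)² = (-247/246 - 105)² = (-26077/246)² = 680009929/60516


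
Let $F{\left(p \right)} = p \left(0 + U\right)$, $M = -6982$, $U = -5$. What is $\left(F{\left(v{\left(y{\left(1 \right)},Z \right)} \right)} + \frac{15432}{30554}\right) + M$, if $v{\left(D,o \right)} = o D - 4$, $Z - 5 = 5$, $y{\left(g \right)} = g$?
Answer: $- \frac{107114608}{15277} \approx -7011.5$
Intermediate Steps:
$Z = 10$ ($Z = 5 + 5 = 10$)
$v{\left(D,o \right)} = -4 + D o$ ($v{\left(D,o \right)} = D o - 4 = -4 + D o$)
$F{\left(p \right)} = - 5 p$ ($F{\left(p \right)} = p \left(0 - 5\right) = p \left(-5\right) = - 5 p$)
$\left(F{\left(v{\left(y{\left(1 \right)},Z \right)} \right)} + \frac{15432}{30554}\right) + M = \left(- 5 \left(-4 + 1 \cdot 10\right) + \frac{15432}{30554}\right) - 6982 = \left(- 5 \left(-4 + 10\right) + 15432 \cdot \frac{1}{30554}\right) - 6982 = \left(\left(-5\right) 6 + \frac{7716}{15277}\right) - 6982 = \left(-30 + \frac{7716}{15277}\right) - 6982 = - \frac{450594}{15277} - 6982 = - \frac{107114608}{15277}$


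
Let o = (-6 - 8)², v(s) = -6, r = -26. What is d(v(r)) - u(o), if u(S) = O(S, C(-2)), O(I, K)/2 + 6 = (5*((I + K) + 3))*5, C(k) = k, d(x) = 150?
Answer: -9688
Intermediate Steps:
o = 196 (o = (-14)² = 196)
O(I, K) = 138 + 50*I + 50*K (O(I, K) = -12 + 2*((5*((I + K) + 3))*5) = -12 + 2*((5*(3 + I + K))*5) = -12 + 2*((15 + 5*I + 5*K)*5) = -12 + 2*(75 + 25*I + 25*K) = -12 + (150 + 50*I + 50*K) = 138 + 50*I + 50*K)
u(S) = 38 + 50*S (u(S) = 138 + 50*S + 50*(-2) = 138 + 50*S - 100 = 38 + 50*S)
d(v(r)) - u(o) = 150 - (38 + 50*196) = 150 - (38 + 9800) = 150 - 1*9838 = 150 - 9838 = -9688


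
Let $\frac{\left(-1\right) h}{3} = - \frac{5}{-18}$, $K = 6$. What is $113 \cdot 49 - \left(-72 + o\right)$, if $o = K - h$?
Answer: $\frac{33613}{6} \approx 5602.2$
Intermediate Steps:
$h = - \frac{5}{6}$ ($h = - 3 \left(- \frac{5}{-18}\right) = - 3 \left(\left(-5\right) \left(- \frac{1}{18}\right)\right) = \left(-3\right) \frac{5}{18} = - \frac{5}{6} \approx -0.83333$)
$o = \frac{41}{6}$ ($o = 6 - - \frac{5}{6} = 6 + \frac{5}{6} = \frac{41}{6} \approx 6.8333$)
$113 \cdot 49 - \left(-72 + o\right) = 113 \cdot 49 + \left(72 - \frac{41}{6}\right) = 5537 + \left(72 - \frac{41}{6}\right) = 5537 + \frac{391}{6} = \frac{33613}{6}$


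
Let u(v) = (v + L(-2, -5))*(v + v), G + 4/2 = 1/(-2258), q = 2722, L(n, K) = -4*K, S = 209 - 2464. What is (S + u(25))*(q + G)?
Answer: -30708795/2258 ≈ -13600.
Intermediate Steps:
S = -2255
G = -4517/2258 (G = -2 + 1/(-2258) = -2 - 1/2258 = -4517/2258 ≈ -2.0004)
u(v) = 2*v*(20 + v) (u(v) = (v - 4*(-5))*(v + v) = (v + 20)*(2*v) = (20 + v)*(2*v) = 2*v*(20 + v))
(S + u(25))*(q + G) = (-2255 + 2*25*(20 + 25))*(2722 - 4517/2258) = (-2255 + 2*25*45)*(6141759/2258) = (-2255 + 2250)*(6141759/2258) = -5*6141759/2258 = -30708795/2258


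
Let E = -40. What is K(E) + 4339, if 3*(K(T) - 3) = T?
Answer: 12986/3 ≈ 4328.7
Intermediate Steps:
K(T) = 3 + T/3
K(E) + 4339 = (3 + (1/3)*(-40)) + 4339 = (3 - 40/3) + 4339 = -31/3 + 4339 = 12986/3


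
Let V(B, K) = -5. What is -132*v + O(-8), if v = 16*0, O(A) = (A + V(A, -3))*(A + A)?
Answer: 208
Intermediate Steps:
O(A) = 2*A*(-5 + A) (O(A) = (A - 5)*(A + A) = (-5 + A)*(2*A) = 2*A*(-5 + A))
v = 0
-132*v + O(-8) = -132*0 + 2*(-8)*(-5 - 8) = 0 + 2*(-8)*(-13) = 0 + 208 = 208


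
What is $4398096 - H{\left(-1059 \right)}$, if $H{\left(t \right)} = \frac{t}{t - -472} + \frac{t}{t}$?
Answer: $\frac{2581680706}{587} \approx 4.3981 \cdot 10^{6}$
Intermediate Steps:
$H{\left(t \right)} = 1 + \frac{t}{472 + t}$ ($H{\left(t \right)} = \frac{t}{t + 472} + 1 = \frac{t}{472 + t} + 1 = 1 + \frac{t}{472 + t}$)
$4398096 - H{\left(-1059 \right)} = 4398096 - \frac{2 \left(236 - 1059\right)}{472 - 1059} = 4398096 - 2 \frac{1}{-587} \left(-823\right) = 4398096 - 2 \left(- \frac{1}{587}\right) \left(-823\right) = 4398096 - \frac{1646}{587} = \frac{2581680706}{587}$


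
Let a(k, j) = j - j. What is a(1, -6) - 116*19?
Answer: -2204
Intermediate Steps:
a(k, j) = 0
a(1, -6) - 116*19 = 0 - 116*19 = 0 - 2204 = -2204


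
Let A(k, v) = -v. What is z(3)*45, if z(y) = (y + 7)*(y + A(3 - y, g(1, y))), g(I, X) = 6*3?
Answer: -6750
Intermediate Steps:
g(I, X) = 18
z(y) = (-18 + y)*(7 + y) (z(y) = (y + 7)*(y - 1*18) = (7 + y)*(y - 18) = (7 + y)*(-18 + y) = (-18 + y)*(7 + y))
z(3)*45 = (-126 + 3² - 11*3)*45 = (-126 + 9 - 33)*45 = -150*45 = -6750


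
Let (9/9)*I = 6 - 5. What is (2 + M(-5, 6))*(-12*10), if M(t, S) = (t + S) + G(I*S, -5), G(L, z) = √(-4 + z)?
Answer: -360 - 360*I ≈ -360.0 - 360.0*I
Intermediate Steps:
I = 1 (I = 6 - 5 = 1)
M(t, S) = S + t + 3*I (M(t, S) = (t + S) + √(-4 - 5) = (S + t) + √(-9) = (S + t) + 3*I = S + t + 3*I)
(2 + M(-5, 6))*(-12*10) = (2 + (6 - 5 + 3*I))*(-12*10) = (2 + (1 + 3*I))*(-120) = (3 + 3*I)*(-120) = -360 - 360*I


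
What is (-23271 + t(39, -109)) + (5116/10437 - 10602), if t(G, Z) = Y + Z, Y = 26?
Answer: -354393656/10437 ≈ -33956.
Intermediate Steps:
t(G, Z) = 26 + Z
(-23271 + t(39, -109)) + (5116/10437 - 10602) = (-23271 + (26 - 109)) + (5116/10437 - 10602) = (-23271 - 83) + (5116*(1/10437) - 10602) = -23354 + (5116/10437 - 10602) = -23354 - 110647958/10437 = -354393656/10437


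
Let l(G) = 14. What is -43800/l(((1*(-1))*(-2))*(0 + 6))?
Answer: -21900/7 ≈ -3128.6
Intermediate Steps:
-43800/l(((1*(-1))*(-2))*(0 + 6)) = -43800/14 = -43800*1/14 = -21900/7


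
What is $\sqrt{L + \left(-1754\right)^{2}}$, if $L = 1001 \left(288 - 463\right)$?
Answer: $\sqrt{2901341} \approx 1703.3$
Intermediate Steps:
$L = -175175$ ($L = 1001 \left(-175\right) = -175175$)
$\sqrt{L + \left(-1754\right)^{2}} = \sqrt{-175175 + \left(-1754\right)^{2}} = \sqrt{-175175 + 3076516} = \sqrt{2901341}$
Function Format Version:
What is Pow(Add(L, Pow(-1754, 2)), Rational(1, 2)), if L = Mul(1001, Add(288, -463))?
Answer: Pow(2901341, Rational(1, 2)) ≈ 1703.3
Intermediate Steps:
L = -175175 (L = Mul(1001, -175) = -175175)
Pow(Add(L, Pow(-1754, 2)), Rational(1, 2)) = Pow(Add(-175175, Pow(-1754, 2)), Rational(1, 2)) = Pow(Add(-175175, 3076516), Rational(1, 2)) = Pow(2901341, Rational(1, 2))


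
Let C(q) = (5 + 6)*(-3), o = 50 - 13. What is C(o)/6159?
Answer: -11/2053 ≈ -0.0053580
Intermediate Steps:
o = 37
C(q) = -33 (C(q) = 11*(-3) = -33)
C(o)/6159 = -33/6159 = -33*1/6159 = -11/2053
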